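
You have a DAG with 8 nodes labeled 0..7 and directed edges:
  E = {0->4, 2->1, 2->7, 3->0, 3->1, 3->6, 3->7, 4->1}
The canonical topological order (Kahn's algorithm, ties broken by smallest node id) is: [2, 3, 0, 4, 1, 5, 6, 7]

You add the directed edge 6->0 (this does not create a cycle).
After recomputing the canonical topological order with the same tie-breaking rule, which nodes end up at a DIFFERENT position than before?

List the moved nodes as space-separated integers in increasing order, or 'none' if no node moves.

Old toposort: [2, 3, 0, 4, 1, 5, 6, 7]
Added edge 6->0
Recompute Kahn (smallest-id tiebreak):
  initial in-degrees: [2, 3, 0, 0, 1, 0, 1, 2]
  ready (indeg=0): [2, 3, 5]
  pop 2: indeg[1]->2; indeg[7]->1 | ready=[3, 5] | order so far=[2]
  pop 3: indeg[0]->1; indeg[1]->1; indeg[6]->0; indeg[7]->0 | ready=[5, 6, 7] | order so far=[2, 3]
  pop 5: no out-edges | ready=[6, 7] | order so far=[2, 3, 5]
  pop 6: indeg[0]->0 | ready=[0, 7] | order so far=[2, 3, 5, 6]
  pop 0: indeg[4]->0 | ready=[4, 7] | order so far=[2, 3, 5, 6, 0]
  pop 4: indeg[1]->0 | ready=[1, 7] | order so far=[2, 3, 5, 6, 0, 4]
  pop 1: no out-edges | ready=[7] | order so far=[2, 3, 5, 6, 0, 4, 1]
  pop 7: no out-edges | ready=[] | order so far=[2, 3, 5, 6, 0, 4, 1, 7]
New canonical toposort: [2, 3, 5, 6, 0, 4, 1, 7]
Compare positions:
  Node 0: index 2 -> 4 (moved)
  Node 1: index 4 -> 6 (moved)
  Node 2: index 0 -> 0 (same)
  Node 3: index 1 -> 1 (same)
  Node 4: index 3 -> 5 (moved)
  Node 5: index 5 -> 2 (moved)
  Node 6: index 6 -> 3 (moved)
  Node 7: index 7 -> 7 (same)
Nodes that changed position: 0 1 4 5 6

Answer: 0 1 4 5 6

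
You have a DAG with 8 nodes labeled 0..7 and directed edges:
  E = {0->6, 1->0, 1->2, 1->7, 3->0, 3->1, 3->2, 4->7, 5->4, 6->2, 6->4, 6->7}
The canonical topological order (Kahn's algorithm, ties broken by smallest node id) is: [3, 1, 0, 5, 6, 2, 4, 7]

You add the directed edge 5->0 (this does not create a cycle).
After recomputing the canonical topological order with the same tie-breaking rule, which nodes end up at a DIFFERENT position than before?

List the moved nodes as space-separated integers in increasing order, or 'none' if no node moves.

Old toposort: [3, 1, 0, 5, 6, 2, 4, 7]
Added edge 5->0
Recompute Kahn (smallest-id tiebreak):
  initial in-degrees: [3, 1, 3, 0, 2, 0, 1, 3]
  ready (indeg=0): [3, 5]
  pop 3: indeg[0]->2; indeg[1]->0; indeg[2]->2 | ready=[1, 5] | order so far=[3]
  pop 1: indeg[0]->1; indeg[2]->1; indeg[7]->2 | ready=[5] | order so far=[3, 1]
  pop 5: indeg[0]->0; indeg[4]->1 | ready=[0] | order so far=[3, 1, 5]
  pop 0: indeg[6]->0 | ready=[6] | order so far=[3, 1, 5, 0]
  pop 6: indeg[2]->0; indeg[4]->0; indeg[7]->1 | ready=[2, 4] | order so far=[3, 1, 5, 0, 6]
  pop 2: no out-edges | ready=[4] | order so far=[3, 1, 5, 0, 6, 2]
  pop 4: indeg[7]->0 | ready=[7] | order so far=[3, 1, 5, 0, 6, 2, 4]
  pop 7: no out-edges | ready=[] | order so far=[3, 1, 5, 0, 6, 2, 4, 7]
New canonical toposort: [3, 1, 5, 0, 6, 2, 4, 7]
Compare positions:
  Node 0: index 2 -> 3 (moved)
  Node 1: index 1 -> 1 (same)
  Node 2: index 5 -> 5 (same)
  Node 3: index 0 -> 0 (same)
  Node 4: index 6 -> 6 (same)
  Node 5: index 3 -> 2 (moved)
  Node 6: index 4 -> 4 (same)
  Node 7: index 7 -> 7 (same)
Nodes that changed position: 0 5

Answer: 0 5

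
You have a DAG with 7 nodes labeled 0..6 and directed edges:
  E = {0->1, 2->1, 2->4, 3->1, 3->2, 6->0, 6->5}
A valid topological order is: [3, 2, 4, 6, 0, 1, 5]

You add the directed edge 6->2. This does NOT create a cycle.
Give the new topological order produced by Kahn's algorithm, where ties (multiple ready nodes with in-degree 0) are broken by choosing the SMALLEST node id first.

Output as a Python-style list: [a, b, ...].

Answer: [3, 6, 0, 2, 1, 4, 5]

Derivation:
Old toposort: [3, 2, 4, 6, 0, 1, 5]
Added edge: 6->2
Position of 6 (3) > position of 2 (1). Must reorder: 6 must now come before 2.
Run Kahn's algorithm (break ties by smallest node id):
  initial in-degrees: [1, 3, 2, 0, 1, 1, 0]
  ready (indeg=0): [3, 6]
  pop 3: indeg[1]->2; indeg[2]->1 | ready=[6] | order so far=[3]
  pop 6: indeg[0]->0; indeg[2]->0; indeg[5]->0 | ready=[0, 2, 5] | order so far=[3, 6]
  pop 0: indeg[1]->1 | ready=[2, 5] | order so far=[3, 6, 0]
  pop 2: indeg[1]->0; indeg[4]->0 | ready=[1, 4, 5] | order so far=[3, 6, 0, 2]
  pop 1: no out-edges | ready=[4, 5] | order so far=[3, 6, 0, 2, 1]
  pop 4: no out-edges | ready=[5] | order so far=[3, 6, 0, 2, 1, 4]
  pop 5: no out-edges | ready=[] | order so far=[3, 6, 0, 2, 1, 4, 5]
  Result: [3, 6, 0, 2, 1, 4, 5]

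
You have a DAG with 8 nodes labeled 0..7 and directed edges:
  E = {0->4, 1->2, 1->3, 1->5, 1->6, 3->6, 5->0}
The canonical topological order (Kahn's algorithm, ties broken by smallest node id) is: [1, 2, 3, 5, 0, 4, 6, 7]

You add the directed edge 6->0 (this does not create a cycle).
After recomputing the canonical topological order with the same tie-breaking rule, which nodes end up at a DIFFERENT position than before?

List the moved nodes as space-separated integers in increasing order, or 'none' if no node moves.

Answer: 0 4 6

Derivation:
Old toposort: [1, 2, 3, 5, 0, 4, 6, 7]
Added edge 6->0
Recompute Kahn (smallest-id tiebreak):
  initial in-degrees: [2, 0, 1, 1, 1, 1, 2, 0]
  ready (indeg=0): [1, 7]
  pop 1: indeg[2]->0; indeg[3]->0; indeg[5]->0; indeg[6]->1 | ready=[2, 3, 5, 7] | order so far=[1]
  pop 2: no out-edges | ready=[3, 5, 7] | order so far=[1, 2]
  pop 3: indeg[6]->0 | ready=[5, 6, 7] | order so far=[1, 2, 3]
  pop 5: indeg[0]->1 | ready=[6, 7] | order so far=[1, 2, 3, 5]
  pop 6: indeg[0]->0 | ready=[0, 7] | order so far=[1, 2, 3, 5, 6]
  pop 0: indeg[4]->0 | ready=[4, 7] | order so far=[1, 2, 3, 5, 6, 0]
  pop 4: no out-edges | ready=[7] | order so far=[1, 2, 3, 5, 6, 0, 4]
  pop 7: no out-edges | ready=[] | order so far=[1, 2, 3, 5, 6, 0, 4, 7]
New canonical toposort: [1, 2, 3, 5, 6, 0, 4, 7]
Compare positions:
  Node 0: index 4 -> 5 (moved)
  Node 1: index 0 -> 0 (same)
  Node 2: index 1 -> 1 (same)
  Node 3: index 2 -> 2 (same)
  Node 4: index 5 -> 6 (moved)
  Node 5: index 3 -> 3 (same)
  Node 6: index 6 -> 4 (moved)
  Node 7: index 7 -> 7 (same)
Nodes that changed position: 0 4 6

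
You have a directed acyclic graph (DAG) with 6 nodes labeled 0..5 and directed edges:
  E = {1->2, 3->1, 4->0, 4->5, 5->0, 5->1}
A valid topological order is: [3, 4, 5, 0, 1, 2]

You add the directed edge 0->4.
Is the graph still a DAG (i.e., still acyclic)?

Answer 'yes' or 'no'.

Answer: no

Derivation:
Given toposort: [3, 4, 5, 0, 1, 2]
Position of 0: index 3; position of 4: index 1
New edge 0->4: backward (u after v in old order)
Backward edge: old toposort is now invalid. Check if this creates a cycle.
Does 4 already reach 0? Reachable from 4: [0, 1, 2, 4, 5]. YES -> cycle!
Still a DAG? no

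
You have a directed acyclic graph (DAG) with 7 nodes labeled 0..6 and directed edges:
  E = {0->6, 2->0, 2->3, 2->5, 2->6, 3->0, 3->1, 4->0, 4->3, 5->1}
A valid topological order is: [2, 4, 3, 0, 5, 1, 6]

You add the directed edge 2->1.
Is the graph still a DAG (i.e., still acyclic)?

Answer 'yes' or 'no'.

Answer: yes

Derivation:
Given toposort: [2, 4, 3, 0, 5, 1, 6]
Position of 2: index 0; position of 1: index 5
New edge 2->1: forward
Forward edge: respects the existing order. Still a DAG, same toposort still valid.
Still a DAG? yes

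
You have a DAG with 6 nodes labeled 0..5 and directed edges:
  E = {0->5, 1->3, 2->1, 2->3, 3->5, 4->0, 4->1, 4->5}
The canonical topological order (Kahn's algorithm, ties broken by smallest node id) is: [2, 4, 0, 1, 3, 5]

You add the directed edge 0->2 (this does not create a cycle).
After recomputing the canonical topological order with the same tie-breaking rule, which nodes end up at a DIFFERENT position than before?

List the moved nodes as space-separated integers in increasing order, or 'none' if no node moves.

Old toposort: [2, 4, 0, 1, 3, 5]
Added edge 0->2
Recompute Kahn (smallest-id tiebreak):
  initial in-degrees: [1, 2, 1, 2, 0, 3]
  ready (indeg=0): [4]
  pop 4: indeg[0]->0; indeg[1]->1; indeg[5]->2 | ready=[0] | order so far=[4]
  pop 0: indeg[2]->0; indeg[5]->1 | ready=[2] | order so far=[4, 0]
  pop 2: indeg[1]->0; indeg[3]->1 | ready=[1] | order so far=[4, 0, 2]
  pop 1: indeg[3]->0 | ready=[3] | order so far=[4, 0, 2, 1]
  pop 3: indeg[5]->0 | ready=[5] | order so far=[4, 0, 2, 1, 3]
  pop 5: no out-edges | ready=[] | order so far=[4, 0, 2, 1, 3, 5]
New canonical toposort: [4, 0, 2, 1, 3, 5]
Compare positions:
  Node 0: index 2 -> 1 (moved)
  Node 1: index 3 -> 3 (same)
  Node 2: index 0 -> 2 (moved)
  Node 3: index 4 -> 4 (same)
  Node 4: index 1 -> 0 (moved)
  Node 5: index 5 -> 5 (same)
Nodes that changed position: 0 2 4

Answer: 0 2 4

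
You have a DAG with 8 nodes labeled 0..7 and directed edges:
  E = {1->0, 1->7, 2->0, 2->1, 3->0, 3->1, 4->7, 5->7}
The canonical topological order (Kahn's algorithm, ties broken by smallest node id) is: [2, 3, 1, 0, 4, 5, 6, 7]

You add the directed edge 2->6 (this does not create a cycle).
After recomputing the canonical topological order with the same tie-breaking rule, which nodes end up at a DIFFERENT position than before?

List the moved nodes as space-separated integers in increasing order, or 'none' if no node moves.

Old toposort: [2, 3, 1, 0, 4, 5, 6, 7]
Added edge 2->6
Recompute Kahn (smallest-id tiebreak):
  initial in-degrees: [3, 2, 0, 0, 0, 0, 1, 3]
  ready (indeg=0): [2, 3, 4, 5]
  pop 2: indeg[0]->2; indeg[1]->1; indeg[6]->0 | ready=[3, 4, 5, 6] | order so far=[2]
  pop 3: indeg[0]->1; indeg[1]->0 | ready=[1, 4, 5, 6] | order so far=[2, 3]
  pop 1: indeg[0]->0; indeg[7]->2 | ready=[0, 4, 5, 6] | order so far=[2, 3, 1]
  pop 0: no out-edges | ready=[4, 5, 6] | order so far=[2, 3, 1, 0]
  pop 4: indeg[7]->1 | ready=[5, 6] | order so far=[2, 3, 1, 0, 4]
  pop 5: indeg[7]->0 | ready=[6, 7] | order so far=[2, 3, 1, 0, 4, 5]
  pop 6: no out-edges | ready=[7] | order so far=[2, 3, 1, 0, 4, 5, 6]
  pop 7: no out-edges | ready=[] | order so far=[2, 3, 1, 0, 4, 5, 6, 7]
New canonical toposort: [2, 3, 1, 0, 4, 5, 6, 7]
Compare positions:
  Node 0: index 3 -> 3 (same)
  Node 1: index 2 -> 2 (same)
  Node 2: index 0 -> 0 (same)
  Node 3: index 1 -> 1 (same)
  Node 4: index 4 -> 4 (same)
  Node 5: index 5 -> 5 (same)
  Node 6: index 6 -> 6 (same)
  Node 7: index 7 -> 7 (same)
Nodes that changed position: none

Answer: none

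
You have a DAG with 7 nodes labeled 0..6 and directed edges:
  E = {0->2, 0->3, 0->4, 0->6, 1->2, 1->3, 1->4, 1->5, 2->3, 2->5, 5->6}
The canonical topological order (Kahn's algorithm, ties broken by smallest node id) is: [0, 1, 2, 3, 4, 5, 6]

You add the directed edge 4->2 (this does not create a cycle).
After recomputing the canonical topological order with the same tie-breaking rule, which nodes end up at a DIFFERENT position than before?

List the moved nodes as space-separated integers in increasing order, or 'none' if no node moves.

Answer: 2 3 4

Derivation:
Old toposort: [0, 1, 2, 3, 4, 5, 6]
Added edge 4->2
Recompute Kahn (smallest-id tiebreak):
  initial in-degrees: [0, 0, 3, 3, 2, 2, 2]
  ready (indeg=0): [0, 1]
  pop 0: indeg[2]->2; indeg[3]->2; indeg[4]->1; indeg[6]->1 | ready=[1] | order so far=[0]
  pop 1: indeg[2]->1; indeg[3]->1; indeg[4]->0; indeg[5]->1 | ready=[4] | order so far=[0, 1]
  pop 4: indeg[2]->0 | ready=[2] | order so far=[0, 1, 4]
  pop 2: indeg[3]->0; indeg[5]->0 | ready=[3, 5] | order so far=[0, 1, 4, 2]
  pop 3: no out-edges | ready=[5] | order so far=[0, 1, 4, 2, 3]
  pop 5: indeg[6]->0 | ready=[6] | order so far=[0, 1, 4, 2, 3, 5]
  pop 6: no out-edges | ready=[] | order so far=[0, 1, 4, 2, 3, 5, 6]
New canonical toposort: [0, 1, 4, 2, 3, 5, 6]
Compare positions:
  Node 0: index 0 -> 0 (same)
  Node 1: index 1 -> 1 (same)
  Node 2: index 2 -> 3 (moved)
  Node 3: index 3 -> 4 (moved)
  Node 4: index 4 -> 2 (moved)
  Node 5: index 5 -> 5 (same)
  Node 6: index 6 -> 6 (same)
Nodes that changed position: 2 3 4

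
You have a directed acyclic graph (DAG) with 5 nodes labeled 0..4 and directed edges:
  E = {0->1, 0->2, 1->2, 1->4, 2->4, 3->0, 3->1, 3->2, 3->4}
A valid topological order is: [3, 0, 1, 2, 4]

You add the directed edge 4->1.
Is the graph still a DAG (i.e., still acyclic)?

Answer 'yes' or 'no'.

Given toposort: [3, 0, 1, 2, 4]
Position of 4: index 4; position of 1: index 2
New edge 4->1: backward (u after v in old order)
Backward edge: old toposort is now invalid. Check if this creates a cycle.
Does 1 already reach 4? Reachable from 1: [1, 2, 4]. YES -> cycle!
Still a DAG? no

Answer: no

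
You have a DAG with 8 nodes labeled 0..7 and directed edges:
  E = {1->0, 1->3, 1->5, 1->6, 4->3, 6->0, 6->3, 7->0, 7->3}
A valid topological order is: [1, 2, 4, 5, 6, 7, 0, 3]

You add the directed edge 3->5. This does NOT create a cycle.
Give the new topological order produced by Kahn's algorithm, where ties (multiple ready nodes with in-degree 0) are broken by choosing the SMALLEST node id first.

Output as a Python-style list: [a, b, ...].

Old toposort: [1, 2, 4, 5, 6, 7, 0, 3]
Added edge: 3->5
Position of 3 (7) > position of 5 (3). Must reorder: 3 must now come before 5.
Run Kahn's algorithm (break ties by smallest node id):
  initial in-degrees: [3, 0, 0, 4, 0, 2, 1, 0]
  ready (indeg=0): [1, 2, 4, 7]
  pop 1: indeg[0]->2; indeg[3]->3; indeg[5]->1; indeg[6]->0 | ready=[2, 4, 6, 7] | order so far=[1]
  pop 2: no out-edges | ready=[4, 6, 7] | order so far=[1, 2]
  pop 4: indeg[3]->2 | ready=[6, 7] | order so far=[1, 2, 4]
  pop 6: indeg[0]->1; indeg[3]->1 | ready=[7] | order so far=[1, 2, 4, 6]
  pop 7: indeg[0]->0; indeg[3]->0 | ready=[0, 3] | order so far=[1, 2, 4, 6, 7]
  pop 0: no out-edges | ready=[3] | order so far=[1, 2, 4, 6, 7, 0]
  pop 3: indeg[5]->0 | ready=[5] | order so far=[1, 2, 4, 6, 7, 0, 3]
  pop 5: no out-edges | ready=[] | order so far=[1, 2, 4, 6, 7, 0, 3, 5]
  Result: [1, 2, 4, 6, 7, 0, 3, 5]

Answer: [1, 2, 4, 6, 7, 0, 3, 5]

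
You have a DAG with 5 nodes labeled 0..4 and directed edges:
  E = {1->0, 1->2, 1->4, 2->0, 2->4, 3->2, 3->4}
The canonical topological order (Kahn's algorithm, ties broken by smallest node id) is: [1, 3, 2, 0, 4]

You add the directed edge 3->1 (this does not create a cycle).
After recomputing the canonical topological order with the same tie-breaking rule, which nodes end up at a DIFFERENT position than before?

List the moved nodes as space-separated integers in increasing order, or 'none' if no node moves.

Answer: 1 3

Derivation:
Old toposort: [1, 3, 2, 0, 4]
Added edge 3->1
Recompute Kahn (smallest-id tiebreak):
  initial in-degrees: [2, 1, 2, 0, 3]
  ready (indeg=0): [3]
  pop 3: indeg[1]->0; indeg[2]->1; indeg[4]->2 | ready=[1] | order so far=[3]
  pop 1: indeg[0]->1; indeg[2]->0; indeg[4]->1 | ready=[2] | order so far=[3, 1]
  pop 2: indeg[0]->0; indeg[4]->0 | ready=[0, 4] | order so far=[3, 1, 2]
  pop 0: no out-edges | ready=[4] | order so far=[3, 1, 2, 0]
  pop 4: no out-edges | ready=[] | order so far=[3, 1, 2, 0, 4]
New canonical toposort: [3, 1, 2, 0, 4]
Compare positions:
  Node 0: index 3 -> 3 (same)
  Node 1: index 0 -> 1 (moved)
  Node 2: index 2 -> 2 (same)
  Node 3: index 1 -> 0 (moved)
  Node 4: index 4 -> 4 (same)
Nodes that changed position: 1 3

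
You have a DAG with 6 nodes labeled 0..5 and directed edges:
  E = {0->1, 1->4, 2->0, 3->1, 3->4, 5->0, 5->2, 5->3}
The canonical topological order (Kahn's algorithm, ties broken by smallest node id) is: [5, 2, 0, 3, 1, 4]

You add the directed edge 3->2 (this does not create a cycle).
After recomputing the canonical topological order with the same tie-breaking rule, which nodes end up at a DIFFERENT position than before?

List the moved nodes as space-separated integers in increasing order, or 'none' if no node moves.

Old toposort: [5, 2, 0, 3, 1, 4]
Added edge 3->2
Recompute Kahn (smallest-id tiebreak):
  initial in-degrees: [2, 2, 2, 1, 2, 0]
  ready (indeg=0): [5]
  pop 5: indeg[0]->1; indeg[2]->1; indeg[3]->0 | ready=[3] | order so far=[5]
  pop 3: indeg[1]->1; indeg[2]->0; indeg[4]->1 | ready=[2] | order so far=[5, 3]
  pop 2: indeg[0]->0 | ready=[0] | order so far=[5, 3, 2]
  pop 0: indeg[1]->0 | ready=[1] | order so far=[5, 3, 2, 0]
  pop 1: indeg[4]->0 | ready=[4] | order so far=[5, 3, 2, 0, 1]
  pop 4: no out-edges | ready=[] | order so far=[5, 3, 2, 0, 1, 4]
New canonical toposort: [5, 3, 2, 0, 1, 4]
Compare positions:
  Node 0: index 2 -> 3 (moved)
  Node 1: index 4 -> 4 (same)
  Node 2: index 1 -> 2 (moved)
  Node 3: index 3 -> 1 (moved)
  Node 4: index 5 -> 5 (same)
  Node 5: index 0 -> 0 (same)
Nodes that changed position: 0 2 3

Answer: 0 2 3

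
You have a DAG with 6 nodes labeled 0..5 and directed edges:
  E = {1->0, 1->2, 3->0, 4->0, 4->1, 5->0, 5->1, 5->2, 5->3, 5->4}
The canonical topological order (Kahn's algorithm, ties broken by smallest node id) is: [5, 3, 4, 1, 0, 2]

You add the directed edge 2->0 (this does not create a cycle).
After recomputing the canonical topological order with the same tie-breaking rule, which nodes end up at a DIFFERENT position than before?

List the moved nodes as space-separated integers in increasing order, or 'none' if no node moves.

Answer: 0 2

Derivation:
Old toposort: [5, 3, 4, 1, 0, 2]
Added edge 2->0
Recompute Kahn (smallest-id tiebreak):
  initial in-degrees: [5, 2, 2, 1, 1, 0]
  ready (indeg=0): [5]
  pop 5: indeg[0]->4; indeg[1]->1; indeg[2]->1; indeg[3]->0; indeg[4]->0 | ready=[3, 4] | order so far=[5]
  pop 3: indeg[0]->3 | ready=[4] | order so far=[5, 3]
  pop 4: indeg[0]->2; indeg[1]->0 | ready=[1] | order so far=[5, 3, 4]
  pop 1: indeg[0]->1; indeg[2]->0 | ready=[2] | order so far=[5, 3, 4, 1]
  pop 2: indeg[0]->0 | ready=[0] | order so far=[5, 3, 4, 1, 2]
  pop 0: no out-edges | ready=[] | order so far=[5, 3, 4, 1, 2, 0]
New canonical toposort: [5, 3, 4, 1, 2, 0]
Compare positions:
  Node 0: index 4 -> 5 (moved)
  Node 1: index 3 -> 3 (same)
  Node 2: index 5 -> 4 (moved)
  Node 3: index 1 -> 1 (same)
  Node 4: index 2 -> 2 (same)
  Node 5: index 0 -> 0 (same)
Nodes that changed position: 0 2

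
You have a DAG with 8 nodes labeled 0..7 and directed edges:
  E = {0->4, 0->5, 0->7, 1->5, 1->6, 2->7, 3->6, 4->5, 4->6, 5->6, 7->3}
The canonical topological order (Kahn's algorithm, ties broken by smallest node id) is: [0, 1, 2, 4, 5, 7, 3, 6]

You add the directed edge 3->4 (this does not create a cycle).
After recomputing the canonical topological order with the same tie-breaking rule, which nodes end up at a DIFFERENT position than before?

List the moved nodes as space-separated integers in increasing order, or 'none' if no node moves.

Old toposort: [0, 1, 2, 4, 5, 7, 3, 6]
Added edge 3->4
Recompute Kahn (smallest-id tiebreak):
  initial in-degrees: [0, 0, 0, 1, 2, 3, 4, 2]
  ready (indeg=0): [0, 1, 2]
  pop 0: indeg[4]->1; indeg[5]->2; indeg[7]->1 | ready=[1, 2] | order so far=[0]
  pop 1: indeg[5]->1; indeg[6]->3 | ready=[2] | order so far=[0, 1]
  pop 2: indeg[7]->0 | ready=[7] | order so far=[0, 1, 2]
  pop 7: indeg[3]->0 | ready=[3] | order so far=[0, 1, 2, 7]
  pop 3: indeg[4]->0; indeg[6]->2 | ready=[4] | order so far=[0, 1, 2, 7, 3]
  pop 4: indeg[5]->0; indeg[6]->1 | ready=[5] | order so far=[0, 1, 2, 7, 3, 4]
  pop 5: indeg[6]->0 | ready=[6] | order so far=[0, 1, 2, 7, 3, 4, 5]
  pop 6: no out-edges | ready=[] | order so far=[0, 1, 2, 7, 3, 4, 5, 6]
New canonical toposort: [0, 1, 2, 7, 3, 4, 5, 6]
Compare positions:
  Node 0: index 0 -> 0 (same)
  Node 1: index 1 -> 1 (same)
  Node 2: index 2 -> 2 (same)
  Node 3: index 6 -> 4 (moved)
  Node 4: index 3 -> 5 (moved)
  Node 5: index 4 -> 6 (moved)
  Node 6: index 7 -> 7 (same)
  Node 7: index 5 -> 3 (moved)
Nodes that changed position: 3 4 5 7

Answer: 3 4 5 7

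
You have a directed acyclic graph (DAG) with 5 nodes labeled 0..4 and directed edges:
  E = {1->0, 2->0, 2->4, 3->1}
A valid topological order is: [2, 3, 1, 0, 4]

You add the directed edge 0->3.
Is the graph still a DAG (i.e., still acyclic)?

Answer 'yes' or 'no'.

Given toposort: [2, 3, 1, 0, 4]
Position of 0: index 3; position of 3: index 1
New edge 0->3: backward (u after v in old order)
Backward edge: old toposort is now invalid. Check if this creates a cycle.
Does 3 already reach 0? Reachable from 3: [0, 1, 3]. YES -> cycle!
Still a DAG? no

Answer: no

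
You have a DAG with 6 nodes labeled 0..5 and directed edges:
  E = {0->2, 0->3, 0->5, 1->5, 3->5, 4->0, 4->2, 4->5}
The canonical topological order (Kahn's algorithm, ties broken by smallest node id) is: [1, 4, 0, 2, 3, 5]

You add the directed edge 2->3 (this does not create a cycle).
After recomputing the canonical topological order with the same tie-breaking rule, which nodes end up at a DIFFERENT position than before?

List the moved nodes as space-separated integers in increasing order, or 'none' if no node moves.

Old toposort: [1, 4, 0, 2, 3, 5]
Added edge 2->3
Recompute Kahn (smallest-id tiebreak):
  initial in-degrees: [1, 0, 2, 2, 0, 4]
  ready (indeg=0): [1, 4]
  pop 1: indeg[5]->3 | ready=[4] | order so far=[1]
  pop 4: indeg[0]->0; indeg[2]->1; indeg[5]->2 | ready=[0] | order so far=[1, 4]
  pop 0: indeg[2]->0; indeg[3]->1; indeg[5]->1 | ready=[2] | order so far=[1, 4, 0]
  pop 2: indeg[3]->0 | ready=[3] | order so far=[1, 4, 0, 2]
  pop 3: indeg[5]->0 | ready=[5] | order so far=[1, 4, 0, 2, 3]
  pop 5: no out-edges | ready=[] | order so far=[1, 4, 0, 2, 3, 5]
New canonical toposort: [1, 4, 0, 2, 3, 5]
Compare positions:
  Node 0: index 2 -> 2 (same)
  Node 1: index 0 -> 0 (same)
  Node 2: index 3 -> 3 (same)
  Node 3: index 4 -> 4 (same)
  Node 4: index 1 -> 1 (same)
  Node 5: index 5 -> 5 (same)
Nodes that changed position: none

Answer: none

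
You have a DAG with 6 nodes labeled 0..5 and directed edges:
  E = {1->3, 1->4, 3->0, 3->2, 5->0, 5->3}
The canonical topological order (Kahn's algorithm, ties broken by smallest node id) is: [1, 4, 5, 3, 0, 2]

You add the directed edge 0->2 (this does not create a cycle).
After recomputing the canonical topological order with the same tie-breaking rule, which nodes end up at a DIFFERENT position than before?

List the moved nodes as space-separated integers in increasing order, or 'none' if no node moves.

Answer: none

Derivation:
Old toposort: [1, 4, 5, 3, 0, 2]
Added edge 0->2
Recompute Kahn (smallest-id tiebreak):
  initial in-degrees: [2, 0, 2, 2, 1, 0]
  ready (indeg=0): [1, 5]
  pop 1: indeg[3]->1; indeg[4]->0 | ready=[4, 5] | order so far=[1]
  pop 4: no out-edges | ready=[5] | order so far=[1, 4]
  pop 5: indeg[0]->1; indeg[3]->0 | ready=[3] | order so far=[1, 4, 5]
  pop 3: indeg[0]->0; indeg[2]->1 | ready=[0] | order so far=[1, 4, 5, 3]
  pop 0: indeg[2]->0 | ready=[2] | order so far=[1, 4, 5, 3, 0]
  pop 2: no out-edges | ready=[] | order so far=[1, 4, 5, 3, 0, 2]
New canonical toposort: [1, 4, 5, 3, 0, 2]
Compare positions:
  Node 0: index 4 -> 4 (same)
  Node 1: index 0 -> 0 (same)
  Node 2: index 5 -> 5 (same)
  Node 3: index 3 -> 3 (same)
  Node 4: index 1 -> 1 (same)
  Node 5: index 2 -> 2 (same)
Nodes that changed position: none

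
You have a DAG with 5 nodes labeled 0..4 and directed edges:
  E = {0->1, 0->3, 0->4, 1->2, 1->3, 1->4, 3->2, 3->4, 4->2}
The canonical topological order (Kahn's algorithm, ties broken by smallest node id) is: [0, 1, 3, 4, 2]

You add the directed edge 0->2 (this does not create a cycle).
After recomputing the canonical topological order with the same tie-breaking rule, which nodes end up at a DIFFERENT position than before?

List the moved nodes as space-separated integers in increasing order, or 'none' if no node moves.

Old toposort: [0, 1, 3, 4, 2]
Added edge 0->2
Recompute Kahn (smallest-id tiebreak):
  initial in-degrees: [0, 1, 4, 2, 3]
  ready (indeg=0): [0]
  pop 0: indeg[1]->0; indeg[2]->3; indeg[3]->1; indeg[4]->2 | ready=[1] | order so far=[0]
  pop 1: indeg[2]->2; indeg[3]->0; indeg[4]->1 | ready=[3] | order so far=[0, 1]
  pop 3: indeg[2]->1; indeg[4]->0 | ready=[4] | order so far=[0, 1, 3]
  pop 4: indeg[2]->0 | ready=[2] | order so far=[0, 1, 3, 4]
  pop 2: no out-edges | ready=[] | order so far=[0, 1, 3, 4, 2]
New canonical toposort: [0, 1, 3, 4, 2]
Compare positions:
  Node 0: index 0 -> 0 (same)
  Node 1: index 1 -> 1 (same)
  Node 2: index 4 -> 4 (same)
  Node 3: index 2 -> 2 (same)
  Node 4: index 3 -> 3 (same)
Nodes that changed position: none

Answer: none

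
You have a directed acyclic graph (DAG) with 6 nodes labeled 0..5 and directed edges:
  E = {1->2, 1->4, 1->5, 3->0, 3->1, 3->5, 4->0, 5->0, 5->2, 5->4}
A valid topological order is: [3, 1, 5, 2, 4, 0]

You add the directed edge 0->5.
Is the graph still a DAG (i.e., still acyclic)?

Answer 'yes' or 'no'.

Answer: no

Derivation:
Given toposort: [3, 1, 5, 2, 4, 0]
Position of 0: index 5; position of 5: index 2
New edge 0->5: backward (u after v in old order)
Backward edge: old toposort is now invalid. Check if this creates a cycle.
Does 5 already reach 0? Reachable from 5: [0, 2, 4, 5]. YES -> cycle!
Still a DAG? no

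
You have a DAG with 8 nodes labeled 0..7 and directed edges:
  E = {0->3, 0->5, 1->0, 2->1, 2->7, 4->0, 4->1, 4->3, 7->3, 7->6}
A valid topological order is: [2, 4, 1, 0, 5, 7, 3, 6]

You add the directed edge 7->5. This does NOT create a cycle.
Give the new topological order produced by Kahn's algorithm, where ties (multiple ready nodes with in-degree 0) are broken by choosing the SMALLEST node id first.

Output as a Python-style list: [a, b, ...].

Old toposort: [2, 4, 1, 0, 5, 7, 3, 6]
Added edge: 7->5
Position of 7 (5) > position of 5 (4). Must reorder: 7 must now come before 5.
Run Kahn's algorithm (break ties by smallest node id):
  initial in-degrees: [2, 2, 0, 3, 0, 2, 1, 1]
  ready (indeg=0): [2, 4]
  pop 2: indeg[1]->1; indeg[7]->0 | ready=[4, 7] | order so far=[2]
  pop 4: indeg[0]->1; indeg[1]->0; indeg[3]->2 | ready=[1, 7] | order so far=[2, 4]
  pop 1: indeg[0]->0 | ready=[0, 7] | order so far=[2, 4, 1]
  pop 0: indeg[3]->1; indeg[5]->1 | ready=[7] | order so far=[2, 4, 1, 0]
  pop 7: indeg[3]->0; indeg[5]->0; indeg[6]->0 | ready=[3, 5, 6] | order so far=[2, 4, 1, 0, 7]
  pop 3: no out-edges | ready=[5, 6] | order so far=[2, 4, 1, 0, 7, 3]
  pop 5: no out-edges | ready=[6] | order so far=[2, 4, 1, 0, 7, 3, 5]
  pop 6: no out-edges | ready=[] | order so far=[2, 4, 1, 0, 7, 3, 5, 6]
  Result: [2, 4, 1, 0, 7, 3, 5, 6]

Answer: [2, 4, 1, 0, 7, 3, 5, 6]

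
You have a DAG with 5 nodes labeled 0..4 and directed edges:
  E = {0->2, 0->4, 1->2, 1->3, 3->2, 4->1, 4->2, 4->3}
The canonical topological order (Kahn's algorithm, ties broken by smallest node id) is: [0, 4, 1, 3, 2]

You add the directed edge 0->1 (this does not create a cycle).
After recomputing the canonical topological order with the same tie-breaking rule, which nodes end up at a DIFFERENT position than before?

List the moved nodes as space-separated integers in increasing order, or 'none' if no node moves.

Answer: none

Derivation:
Old toposort: [0, 4, 1, 3, 2]
Added edge 0->1
Recompute Kahn (smallest-id tiebreak):
  initial in-degrees: [0, 2, 4, 2, 1]
  ready (indeg=0): [0]
  pop 0: indeg[1]->1; indeg[2]->3; indeg[4]->0 | ready=[4] | order so far=[0]
  pop 4: indeg[1]->0; indeg[2]->2; indeg[3]->1 | ready=[1] | order so far=[0, 4]
  pop 1: indeg[2]->1; indeg[3]->0 | ready=[3] | order so far=[0, 4, 1]
  pop 3: indeg[2]->0 | ready=[2] | order so far=[0, 4, 1, 3]
  pop 2: no out-edges | ready=[] | order so far=[0, 4, 1, 3, 2]
New canonical toposort: [0, 4, 1, 3, 2]
Compare positions:
  Node 0: index 0 -> 0 (same)
  Node 1: index 2 -> 2 (same)
  Node 2: index 4 -> 4 (same)
  Node 3: index 3 -> 3 (same)
  Node 4: index 1 -> 1 (same)
Nodes that changed position: none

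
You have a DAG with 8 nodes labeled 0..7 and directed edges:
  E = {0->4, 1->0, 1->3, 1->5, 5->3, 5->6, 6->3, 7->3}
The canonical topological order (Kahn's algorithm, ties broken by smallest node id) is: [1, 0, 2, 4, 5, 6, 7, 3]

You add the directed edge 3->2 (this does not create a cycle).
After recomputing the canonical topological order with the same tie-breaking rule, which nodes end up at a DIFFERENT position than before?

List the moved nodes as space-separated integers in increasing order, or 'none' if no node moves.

Old toposort: [1, 0, 2, 4, 5, 6, 7, 3]
Added edge 3->2
Recompute Kahn (smallest-id tiebreak):
  initial in-degrees: [1, 0, 1, 4, 1, 1, 1, 0]
  ready (indeg=0): [1, 7]
  pop 1: indeg[0]->0; indeg[3]->3; indeg[5]->0 | ready=[0, 5, 7] | order so far=[1]
  pop 0: indeg[4]->0 | ready=[4, 5, 7] | order so far=[1, 0]
  pop 4: no out-edges | ready=[5, 7] | order so far=[1, 0, 4]
  pop 5: indeg[3]->2; indeg[6]->0 | ready=[6, 7] | order so far=[1, 0, 4, 5]
  pop 6: indeg[3]->1 | ready=[7] | order so far=[1, 0, 4, 5, 6]
  pop 7: indeg[3]->0 | ready=[3] | order so far=[1, 0, 4, 5, 6, 7]
  pop 3: indeg[2]->0 | ready=[2] | order so far=[1, 0, 4, 5, 6, 7, 3]
  pop 2: no out-edges | ready=[] | order so far=[1, 0, 4, 5, 6, 7, 3, 2]
New canonical toposort: [1, 0, 4, 5, 6, 7, 3, 2]
Compare positions:
  Node 0: index 1 -> 1 (same)
  Node 1: index 0 -> 0 (same)
  Node 2: index 2 -> 7 (moved)
  Node 3: index 7 -> 6 (moved)
  Node 4: index 3 -> 2 (moved)
  Node 5: index 4 -> 3 (moved)
  Node 6: index 5 -> 4 (moved)
  Node 7: index 6 -> 5 (moved)
Nodes that changed position: 2 3 4 5 6 7

Answer: 2 3 4 5 6 7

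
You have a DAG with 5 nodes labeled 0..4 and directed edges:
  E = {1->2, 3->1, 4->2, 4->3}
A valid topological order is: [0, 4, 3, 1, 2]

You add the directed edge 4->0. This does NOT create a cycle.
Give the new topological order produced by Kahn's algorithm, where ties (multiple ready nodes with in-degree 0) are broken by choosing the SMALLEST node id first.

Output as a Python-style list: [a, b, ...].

Old toposort: [0, 4, 3, 1, 2]
Added edge: 4->0
Position of 4 (1) > position of 0 (0). Must reorder: 4 must now come before 0.
Run Kahn's algorithm (break ties by smallest node id):
  initial in-degrees: [1, 1, 2, 1, 0]
  ready (indeg=0): [4]
  pop 4: indeg[0]->0; indeg[2]->1; indeg[3]->0 | ready=[0, 3] | order so far=[4]
  pop 0: no out-edges | ready=[3] | order so far=[4, 0]
  pop 3: indeg[1]->0 | ready=[1] | order so far=[4, 0, 3]
  pop 1: indeg[2]->0 | ready=[2] | order so far=[4, 0, 3, 1]
  pop 2: no out-edges | ready=[] | order so far=[4, 0, 3, 1, 2]
  Result: [4, 0, 3, 1, 2]

Answer: [4, 0, 3, 1, 2]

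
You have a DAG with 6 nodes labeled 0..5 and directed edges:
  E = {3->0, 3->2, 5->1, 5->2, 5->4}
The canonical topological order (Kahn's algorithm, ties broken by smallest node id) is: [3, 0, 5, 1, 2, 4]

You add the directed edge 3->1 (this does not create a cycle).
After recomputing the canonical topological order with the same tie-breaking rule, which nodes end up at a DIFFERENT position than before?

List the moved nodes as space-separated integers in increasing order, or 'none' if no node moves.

Old toposort: [3, 0, 5, 1, 2, 4]
Added edge 3->1
Recompute Kahn (smallest-id tiebreak):
  initial in-degrees: [1, 2, 2, 0, 1, 0]
  ready (indeg=0): [3, 5]
  pop 3: indeg[0]->0; indeg[1]->1; indeg[2]->1 | ready=[0, 5] | order so far=[3]
  pop 0: no out-edges | ready=[5] | order so far=[3, 0]
  pop 5: indeg[1]->0; indeg[2]->0; indeg[4]->0 | ready=[1, 2, 4] | order so far=[3, 0, 5]
  pop 1: no out-edges | ready=[2, 4] | order so far=[3, 0, 5, 1]
  pop 2: no out-edges | ready=[4] | order so far=[3, 0, 5, 1, 2]
  pop 4: no out-edges | ready=[] | order so far=[3, 0, 5, 1, 2, 4]
New canonical toposort: [3, 0, 5, 1, 2, 4]
Compare positions:
  Node 0: index 1 -> 1 (same)
  Node 1: index 3 -> 3 (same)
  Node 2: index 4 -> 4 (same)
  Node 3: index 0 -> 0 (same)
  Node 4: index 5 -> 5 (same)
  Node 5: index 2 -> 2 (same)
Nodes that changed position: none

Answer: none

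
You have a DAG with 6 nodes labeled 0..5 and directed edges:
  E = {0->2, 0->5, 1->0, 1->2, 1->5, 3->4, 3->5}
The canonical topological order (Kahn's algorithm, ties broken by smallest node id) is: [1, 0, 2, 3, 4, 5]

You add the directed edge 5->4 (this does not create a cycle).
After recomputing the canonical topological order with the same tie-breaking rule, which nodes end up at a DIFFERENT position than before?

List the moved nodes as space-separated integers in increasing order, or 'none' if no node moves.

Answer: 4 5

Derivation:
Old toposort: [1, 0, 2, 3, 4, 5]
Added edge 5->4
Recompute Kahn (smallest-id tiebreak):
  initial in-degrees: [1, 0, 2, 0, 2, 3]
  ready (indeg=0): [1, 3]
  pop 1: indeg[0]->0; indeg[2]->1; indeg[5]->2 | ready=[0, 3] | order so far=[1]
  pop 0: indeg[2]->0; indeg[5]->1 | ready=[2, 3] | order so far=[1, 0]
  pop 2: no out-edges | ready=[3] | order so far=[1, 0, 2]
  pop 3: indeg[4]->1; indeg[5]->0 | ready=[5] | order so far=[1, 0, 2, 3]
  pop 5: indeg[4]->0 | ready=[4] | order so far=[1, 0, 2, 3, 5]
  pop 4: no out-edges | ready=[] | order so far=[1, 0, 2, 3, 5, 4]
New canonical toposort: [1, 0, 2, 3, 5, 4]
Compare positions:
  Node 0: index 1 -> 1 (same)
  Node 1: index 0 -> 0 (same)
  Node 2: index 2 -> 2 (same)
  Node 3: index 3 -> 3 (same)
  Node 4: index 4 -> 5 (moved)
  Node 5: index 5 -> 4 (moved)
Nodes that changed position: 4 5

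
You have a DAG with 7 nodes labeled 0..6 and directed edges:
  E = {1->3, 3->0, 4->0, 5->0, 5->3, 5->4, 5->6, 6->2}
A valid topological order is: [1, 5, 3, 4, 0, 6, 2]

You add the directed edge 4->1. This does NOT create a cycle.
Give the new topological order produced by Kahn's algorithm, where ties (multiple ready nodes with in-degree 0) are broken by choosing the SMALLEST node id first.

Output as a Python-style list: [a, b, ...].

Old toposort: [1, 5, 3, 4, 0, 6, 2]
Added edge: 4->1
Position of 4 (3) > position of 1 (0). Must reorder: 4 must now come before 1.
Run Kahn's algorithm (break ties by smallest node id):
  initial in-degrees: [3, 1, 1, 2, 1, 0, 1]
  ready (indeg=0): [5]
  pop 5: indeg[0]->2; indeg[3]->1; indeg[4]->0; indeg[6]->0 | ready=[4, 6] | order so far=[5]
  pop 4: indeg[0]->1; indeg[1]->0 | ready=[1, 6] | order so far=[5, 4]
  pop 1: indeg[3]->0 | ready=[3, 6] | order so far=[5, 4, 1]
  pop 3: indeg[0]->0 | ready=[0, 6] | order so far=[5, 4, 1, 3]
  pop 0: no out-edges | ready=[6] | order so far=[5, 4, 1, 3, 0]
  pop 6: indeg[2]->0 | ready=[2] | order so far=[5, 4, 1, 3, 0, 6]
  pop 2: no out-edges | ready=[] | order so far=[5, 4, 1, 3, 0, 6, 2]
  Result: [5, 4, 1, 3, 0, 6, 2]

Answer: [5, 4, 1, 3, 0, 6, 2]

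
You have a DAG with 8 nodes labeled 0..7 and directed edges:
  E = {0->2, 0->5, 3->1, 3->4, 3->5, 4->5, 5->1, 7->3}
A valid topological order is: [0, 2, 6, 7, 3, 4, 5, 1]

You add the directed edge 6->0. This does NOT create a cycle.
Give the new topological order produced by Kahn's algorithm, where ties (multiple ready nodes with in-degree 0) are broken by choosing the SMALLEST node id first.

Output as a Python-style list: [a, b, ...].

Answer: [6, 0, 2, 7, 3, 4, 5, 1]

Derivation:
Old toposort: [0, 2, 6, 7, 3, 4, 5, 1]
Added edge: 6->0
Position of 6 (2) > position of 0 (0). Must reorder: 6 must now come before 0.
Run Kahn's algorithm (break ties by smallest node id):
  initial in-degrees: [1, 2, 1, 1, 1, 3, 0, 0]
  ready (indeg=0): [6, 7]
  pop 6: indeg[0]->0 | ready=[0, 7] | order so far=[6]
  pop 0: indeg[2]->0; indeg[5]->2 | ready=[2, 7] | order so far=[6, 0]
  pop 2: no out-edges | ready=[7] | order so far=[6, 0, 2]
  pop 7: indeg[3]->0 | ready=[3] | order so far=[6, 0, 2, 7]
  pop 3: indeg[1]->1; indeg[4]->0; indeg[5]->1 | ready=[4] | order so far=[6, 0, 2, 7, 3]
  pop 4: indeg[5]->0 | ready=[5] | order so far=[6, 0, 2, 7, 3, 4]
  pop 5: indeg[1]->0 | ready=[1] | order so far=[6, 0, 2, 7, 3, 4, 5]
  pop 1: no out-edges | ready=[] | order so far=[6, 0, 2, 7, 3, 4, 5, 1]
  Result: [6, 0, 2, 7, 3, 4, 5, 1]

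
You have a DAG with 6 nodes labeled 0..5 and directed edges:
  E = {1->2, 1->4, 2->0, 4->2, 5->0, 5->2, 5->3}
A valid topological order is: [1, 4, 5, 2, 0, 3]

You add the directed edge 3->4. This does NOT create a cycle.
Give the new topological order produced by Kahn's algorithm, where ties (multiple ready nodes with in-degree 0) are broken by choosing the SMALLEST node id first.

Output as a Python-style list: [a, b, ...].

Old toposort: [1, 4, 5, 2, 0, 3]
Added edge: 3->4
Position of 3 (5) > position of 4 (1). Must reorder: 3 must now come before 4.
Run Kahn's algorithm (break ties by smallest node id):
  initial in-degrees: [2, 0, 3, 1, 2, 0]
  ready (indeg=0): [1, 5]
  pop 1: indeg[2]->2; indeg[4]->1 | ready=[5] | order so far=[1]
  pop 5: indeg[0]->1; indeg[2]->1; indeg[3]->0 | ready=[3] | order so far=[1, 5]
  pop 3: indeg[4]->0 | ready=[4] | order so far=[1, 5, 3]
  pop 4: indeg[2]->0 | ready=[2] | order so far=[1, 5, 3, 4]
  pop 2: indeg[0]->0 | ready=[0] | order so far=[1, 5, 3, 4, 2]
  pop 0: no out-edges | ready=[] | order so far=[1, 5, 3, 4, 2, 0]
  Result: [1, 5, 3, 4, 2, 0]

Answer: [1, 5, 3, 4, 2, 0]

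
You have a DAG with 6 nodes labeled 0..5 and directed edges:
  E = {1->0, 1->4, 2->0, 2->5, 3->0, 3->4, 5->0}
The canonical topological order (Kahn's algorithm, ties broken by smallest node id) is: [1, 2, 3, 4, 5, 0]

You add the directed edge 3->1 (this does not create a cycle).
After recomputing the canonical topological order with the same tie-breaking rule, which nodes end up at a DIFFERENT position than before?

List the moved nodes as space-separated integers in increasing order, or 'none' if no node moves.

Old toposort: [1, 2, 3, 4, 5, 0]
Added edge 3->1
Recompute Kahn (smallest-id tiebreak):
  initial in-degrees: [4, 1, 0, 0, 2, 1]
  ready (indeg=0): [2, 3]
  pop 2: indeg[0]->3; indeg[5]->0 | ready=[3, 5] | order so far=[2]
  pop 3: indeg[0]->2; indeg[1]->0; indeg[4]->1 | ready=[1, 5] | order so far=[2, 3]
  pop 1: indeg[0]->1; indeg[4]->0 | ready=[4, 5] | order so far=[2, 3, 1]
  pop 4: no out-edges | ready=[5] | order so far=[2, 3, 1, 4]
  pop 5: indeg[0]->0 | ready=[0] | order so far=[2, 3, 1, 4, 5]
  pop 0: no out-edges | ready=[] | order so far=[2, 3, 1, 4, 5, 0]
New canonical toposort: [2, 3, 1, 4, 5, 0]
Compare positions:
  Node 0: index 5 -> 5 (same)
  Node 1: index 0 -> 2 (moved)
  Node 2: index 1 -> 0 (moved)
  Node 3: index 2 -> 1 (moved)
  Node 4: index 3 -> 3 (same)
  Node 5: index 4 -> 4 (same)
Nodes that changed position: 1 2 3

Answer: 1 2 3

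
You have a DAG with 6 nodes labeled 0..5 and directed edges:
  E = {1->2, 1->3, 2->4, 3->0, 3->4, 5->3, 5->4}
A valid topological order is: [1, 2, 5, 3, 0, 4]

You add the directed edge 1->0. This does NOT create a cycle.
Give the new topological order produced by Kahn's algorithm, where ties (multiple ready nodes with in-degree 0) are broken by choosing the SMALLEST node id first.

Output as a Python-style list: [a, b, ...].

Old toposort: [1, 2, 5, 3, 0, 4]
Added edge: 1->0
Position of 1 (0) < position of 0 (4). Old order still valid.
Run Kahn's algorithm (break ties by smallest node id):
  initial in-degrees: [2, 0, 1, 2, 3, 0]
  ready (indeg=0): [1, 5]
  pop 1: indeg[0]->1; indeg[2]->0; indeg[3]->1 | ready=[2, 5] | order so far=[1]
  pop 2: indeg[4]->2 | ready=[5] | order so far=[1, 2]
  pop 5: indeg[3]->0; indeg[4]->1 | ready=[3] | order so far=[1, 2, 5]
  pop 3: indeg[0]->0; indeg[4]->0 | ready=[0, 4] | order so far=[1, 2, 5, 3]
  pop 0: no out-edges | ready=[4] | order so far=[1, 2, 5, 3, 0]
  pop 4: no out-edges | ready=[] | order so far=[1, 2, 5, 3, 0, 4]
  Result: [1, 2, 5, 3, 0, 4]

Answer: [1, 2, 5, 3, 0, 4]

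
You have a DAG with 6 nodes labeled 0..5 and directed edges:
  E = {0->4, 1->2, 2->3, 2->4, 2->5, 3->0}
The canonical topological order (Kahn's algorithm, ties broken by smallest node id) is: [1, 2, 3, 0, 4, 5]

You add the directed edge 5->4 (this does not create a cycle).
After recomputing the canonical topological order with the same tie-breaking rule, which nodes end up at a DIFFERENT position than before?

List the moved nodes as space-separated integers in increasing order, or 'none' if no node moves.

Old toposort: [1, 2, 3, 0, 4, 5]
Added edge 5->4
Recompute Kahn (smallest-id tiebreak):
  initial in-degrees: [1, 0, 1, 1, 3, 1]
  ready (indeg=0): [1]
  pop 1: indeg[2]->0 | ready=[2] | order so far=[1]
  pop 2: indeg[3]->0; indeg[4]->2; indeg[5]->0 | ready=[3, 5] | order so far=[1, 2]
  pop 3: indeg[0]->0 | ready=[0, 5] | order so far=[1, 2, 3]
  pop 0: indeg[4]->1 | ready=[5] | order so far=[1, 2, 3, 0]
  pop 5: indeg[4]->0 | ready=[4] | order so far=[1, 2, 3, 0, 5]
  pop 4: no out-edges | ready=[] | order so far=[1, 2, 3, 0, 5, 4]
New canonical toposort: [1, 2, 3, 0, 5, 4]
Compare positions:
  Node 0: index 3 -> 3 (same)
  Node 1: index 0 -> 0 (same)
  Node 2: index 1 -> 1 (same)
  Node 3: index 2 -> 2 (same)
  Node 4: index 4 -> 5 (moved)
  Node 5: index 5 -> 4 (moved)
Nodes that changed position: 4 5

Answer: 4 5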